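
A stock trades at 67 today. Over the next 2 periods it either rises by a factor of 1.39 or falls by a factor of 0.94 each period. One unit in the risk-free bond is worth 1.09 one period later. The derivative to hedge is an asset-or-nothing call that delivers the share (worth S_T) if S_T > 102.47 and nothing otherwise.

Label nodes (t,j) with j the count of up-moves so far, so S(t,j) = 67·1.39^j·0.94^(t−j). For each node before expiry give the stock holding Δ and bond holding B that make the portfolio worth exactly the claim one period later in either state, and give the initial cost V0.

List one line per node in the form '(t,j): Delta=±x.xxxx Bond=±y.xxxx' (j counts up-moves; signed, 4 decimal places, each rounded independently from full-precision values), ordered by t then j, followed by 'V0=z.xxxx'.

Under the risk-neutral measure, an up-move has probability p* = (R−d)/(u−d) = 0.3333 and values discount at R = 1.09.
At expiry t=2: V(2,0)=0.0000, V(2,1)=0.0000, V(2,2)=129.4507
(1,0): S=62.9800. Δ = (V_up−V_dn)/(S_up−S_dn) = (0.0000−0.0000)/(87.5422−59.2012) = 0.0000. V = [p*·0.0000 + (1−p*)·0.0000]/1.09 = 0.0000. B = V − Δ·S = 0.0000.
(1,1): S=93.1300. Δ = (V_up−V_dn)/(S_up−S_dn) = (129.4507−0.0000)/(129.4507−87.5422) = 3.0889. V = [p*·129.4507 + (1−p*)·0.0000]/1.09 = 39.5874. B = V − Δ·S = -248.0809.
(0,0): S=67.0000. Δ = (V_up−V_dn)/(S_up−S_dn) = (39.5874−0.0000)/(93.1300−62.9800) = 1.3130. V = [p*·39.5874 + (1−p*)·0.0000]/1.09 = 12.1062. B = V − Δ·S = -75.8657.
Check: Δ(0,0)·S0 + B(0,0) = 12.1062 = V0.

(0,0): Delta=1.3130 Bond=-75.8657
(1,0): Delta=0.0000 Bond=0.0000
(1,1): Delta=3.0889 Bond=-248.0809
V0=12.1062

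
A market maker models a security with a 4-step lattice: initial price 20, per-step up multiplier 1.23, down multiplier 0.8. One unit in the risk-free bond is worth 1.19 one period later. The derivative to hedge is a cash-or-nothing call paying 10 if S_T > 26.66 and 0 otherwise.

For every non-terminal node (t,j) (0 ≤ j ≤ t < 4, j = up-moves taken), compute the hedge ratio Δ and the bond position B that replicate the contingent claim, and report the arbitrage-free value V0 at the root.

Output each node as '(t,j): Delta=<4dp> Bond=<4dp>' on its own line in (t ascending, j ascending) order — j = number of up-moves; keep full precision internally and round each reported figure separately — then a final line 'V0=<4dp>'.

(0,0): Delta=0.1584 Bond=1.5907
(1,0): Delta=0.8443 Bond=-9.0818
(1,1): Delta=0.1126 Bond=3.0185
(2,0): Delta=0.0000 Bond=0.0000
(2,1): Delta=0.9006 Bond=-11.9158
(2,2): Delta=0.0601 Bond=5.1826
(3,0): Delta=0.0000 Bond=0.0000
(3,1): Delta=0.0000 Bond=0.0000
(3,2): Delta=0.9607 Bond=-15.6342
(3,3): Delta=0.0000 Bond=8.4034
V0=4.7588

Risk-neutral probability p* = (R−d)/(u−d) = (1.19−0.8)/(1.23−0.8) = 0.9070.
Terminal values V(4,·): V(4,0)=0.0000, V(4,1)=0.0000, V(4,2)=0.0000, V(4,3)=10.0000, V(4,4)=10.0000
(3,0): S=10.2400. Δ = (V_up−V_dn)/(S_up−S_dn) = (0.0000−0.0000)/(12.5952−8.1920) = 0.0000. V = [p*·0.0000 + (1−p*)·0.0000]/1.19 = 0.0000. B = V − Δ·S = 0.0000.
(3,1): S=15.7440. Δ = (V_up−V_dn)/(S_up−S_dn) = (0.0000−0.0000)/(19.3651−12.5952) = 0.0000. V = [p*·0.0000 + (1−p*)·0.0000]/1.19 = 0.0000. B = V − Δ·S = 0.0000.
(3,2): S=24.2064. Δ = (V_up−V_dn)/(S_up−S_dn) = (10.0000−0.0000)/(29.7739−19.3651) = 0.9607. V = [p*·10.0000 + (1−p*)·0.0000]/1.19 = 7.6217. B = V − Δ·S = -15.6342.
(3,3): S=37.2173. Δ = (V_up−V_dn)/(S_up−S_dn) = (10.0000−10.0000)/(45.7773−29.7739) = 0.0000. V = [p*·10.0000 + (1−p*)·10.0000]/1.19 = 8.4034. B = V − Δ·S = 8.4034.
(2,0): S=12.8000. Δ = (V_up−V_dn)/(S_up−S_dn) = (0.0000−0.0000)/(15.7440−10.2400) = 0.0000. V = [p*·0.0000 + (1−p*)·0.0000]/1.19 = 0.0000. B = V − Δ·S = 0.0000.
(2,1): S=19.6800. Δ = (V_up−V_dn)/(S_up−S_dn) = (7.6217−0.0000)/(24.2064−15.7440) = 0.9006. V = [p*·7.6217 + (1−p*)·0.0000]/1.19 = 5.8090. B = V − Δ·S = -11.9158.
(2,2): S=30.2580. Δ = (V_up−V_dn)/(S_up−S_dn) = (8.4034−7.6217)/(37.2173−24.2064) = 0.0601. V = [p*·8.4034 + (1−p*)·7.6217]/1.19 = 7.0005. B = V − Δ·S = 5.1826.
(1,0): S=16.0000. Δ = (V_up−V_dn)/(S_up−S_dn) = (5.8090−0.0000)/(19.6800−12.8000) = 0.8443. V = [p*·5.8090 + (1−p*)·0.0000]/1.19 = 4.4274. B = V − Δ·S = -9.0818.
(1,1): S=24.6000. Δ = (V_up−V_dn)/(S_up−S_dn) = (7.0005−5.8090)/(30.2580−19.6800) = 0.1126. V = [p*·7.0005 + (1−p*)·5.8090]/1.19 = 5.7897. B = V − Δ·S = 3.0185.
(0,0): S=20.0000. Δ = (V_up−V_dn)/(S_up−S_dn) = (5.7897−4.4274)/(24.6000−16.0000) = 0.1584. V = [p*·5.7897 + (1−p*)·4.4274]/1.19 = 4.7588. B = V − Δ·S = 1.5907.
Self-financing check: at every node Δ·S+B equals the discounted successor values.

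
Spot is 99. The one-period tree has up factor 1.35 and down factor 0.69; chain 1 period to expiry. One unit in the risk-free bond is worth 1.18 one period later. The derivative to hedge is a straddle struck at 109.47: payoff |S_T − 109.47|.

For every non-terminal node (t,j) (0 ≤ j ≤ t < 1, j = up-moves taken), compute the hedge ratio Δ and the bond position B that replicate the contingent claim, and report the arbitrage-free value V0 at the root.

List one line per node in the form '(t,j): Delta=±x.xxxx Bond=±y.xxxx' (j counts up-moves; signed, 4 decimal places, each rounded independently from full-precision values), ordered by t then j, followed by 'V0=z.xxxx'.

(0,0): Delta=-0.2599 Bond=49.9253
V0=24.1980

Under the risk-neutral measure, an up-move has probability p* = (R−d)/(u−d) = 0.7424 and values discount at R = 1.18.
Payoff layer (t=1): V(1,0)=41.1600, V(1,1)=24.1800
(0,0): S=99.0000. Δ = (V_up−V_dn)/(S_up−S_dn) = (24.1800−41.1600)/(133.6500−68.3100) = -0.2599. V = [p*·24.1800 + (1−p*)·41.1600]/1.18 = 24.1980. B = V − Δ·S = 49.9253.
Check: Δ(0,0)·S0 + B(0,0) = 24.1980 = V0.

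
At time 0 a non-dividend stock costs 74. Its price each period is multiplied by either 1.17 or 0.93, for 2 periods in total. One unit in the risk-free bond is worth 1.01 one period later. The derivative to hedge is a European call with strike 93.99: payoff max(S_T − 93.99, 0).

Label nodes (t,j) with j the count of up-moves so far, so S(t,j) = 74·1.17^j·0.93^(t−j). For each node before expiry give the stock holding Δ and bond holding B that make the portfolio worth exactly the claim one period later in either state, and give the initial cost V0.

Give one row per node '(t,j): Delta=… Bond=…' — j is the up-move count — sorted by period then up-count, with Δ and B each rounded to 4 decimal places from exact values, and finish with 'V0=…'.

Under the risk-neutral measure, an up-move has probability p* = (R−d)/(u−d) = 0.3333 and values discount at R = 1.01.
Terminal values V(2,·): V(2,0)=0.0000, V(2,1)=0.0000, V(2,2)=7.3086
Node (1,0) S=68.8200: V=(p*·0.0000+(1−p*)·0.0000)/1.01=0.0000; Δ=(0.0000−0.0000)/(80.5194−64.0026)=0.0000; B=V−Δ·S=0.0000
Node (1,1) S=86.5800: V=(p*·7.3086+(1−p*)·0.0000)/1.01=2.4121; Δ=(7.3086−0.0000)/(101.2986−80.5194)=0.3517; B=V−Δ·S=-28.0404
Node (0,0) S=74.0000: V=(p*·2.4121+(1−p*)·0.0000)/1.01=0.7961; Δ=(2.4121−0.0000)/(86.5800−68.8200)=0.1358; B=V−Δ·S=-9.2543
Check: Δ(0,0)·S0 + B(0,0) = 0.7961 = V0.

(0,0): Delta=0.1358 Bond=-9.2543
(1,0): Delta=0.0000 Bond=0.0000
(1,1): Delta=0.3517 Bond=-28.0404
V0=0.7961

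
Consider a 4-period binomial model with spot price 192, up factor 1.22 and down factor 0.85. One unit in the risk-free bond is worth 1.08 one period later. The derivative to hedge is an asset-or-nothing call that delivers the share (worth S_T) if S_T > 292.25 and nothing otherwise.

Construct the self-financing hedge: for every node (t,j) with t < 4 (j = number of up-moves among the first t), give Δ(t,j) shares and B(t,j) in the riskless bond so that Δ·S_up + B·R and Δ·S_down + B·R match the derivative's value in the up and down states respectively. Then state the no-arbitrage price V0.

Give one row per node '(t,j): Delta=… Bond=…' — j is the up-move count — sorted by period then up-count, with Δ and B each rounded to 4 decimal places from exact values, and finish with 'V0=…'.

No-arbitrage ⇒ martingale measure with p* = (R−d)/(u−d) = 0.6216.
Payoff layer (t=4): V(4,0)=0.0000, V(4,1)=0.0000, V(4,2)=0.0000, V(4,3)=296.3464, V(4,4)=425.3442
Node (3,0) S=117.9120: V=(p*·0.0000+(1−p*)·0.0000)/1.08=0.0000; Δ=(0.0000−0.0000)/(143.8526−100.2252)=0.0000; B=V−Δ·S=0.0000
Node (3,1) S=169.2384: V=(p*·0.0000+(1−p*)·0.0000)/1.08=0.0000; Δ=(0.0000−0.0000)/(206.4708−143.8526)=0.0000; B=V−Δ·S=0.0000
Node (3,2) S=242.9069: V=(p*·296.3464+(1−p*)·0.0000)/1.08=170.5697; Δ=(296.3464−0.0000)/(296.3464−206.4708)=3.2973; B=V−Δ·S=-630.3665
Node (3,3) S=348.6428: V=(p*·425.3442+(1−p*)·296.3464)/1.08=348.6428; Δ=(425.3442−296.3464)/(425.3442−296.3464)=1.0000; B=V−Δ·S=0.0000
Node (2,0) S=138.7200: V=(p*·0.0000+(1−p*)·0.0000)/1.08=0.0000; Δ=(0.0000−0.0000)/(169.2384−117.9120)=0.0000; B=V−Δ·S=0.0000
Node (2,1) S=199.1040: V=(p*·170.5697+(1−p*)·0.0000)/1.08=98.1758; Δ=(170.5697−0.0000)/(242.9069−169.2384)=2.3154; B=V−Δ·S=-362.8235
Node (2,2) S=285.7728: V=(p*·348.6428+(1−p*)·170.5697)/1.08=260.4295; Δ=(348.6428−170.5697)/(348.6428−242.9069)=1.6841; B=V−Δ·S=-220.8491
Node (1,0) S=163.2000: V=(p*·98.1758+(1−p*)·0.0000)/1.08=56.5076; Δ=(98.1758−0.0000)/(199.1040−138.7200)=1.6259; B=V−Δ·S=-208.8324
Node (1,1) S=234.2400: V=(p*·260.4295+(1−p*)·98.1758)/1.08=184.2928; Δ=(260.4295−98.1758)/(285.7728−199.1040)=1.8721; B=V−Δ·S=-254.2307
Node (0,0) S=192.0000: V=(p*·184.2928+(1−p*)·56.5076)/1.08=125.8719; Δ=(184.2928−56.5076)/(234.2400−163.2000)=1.7988; B=V−Δ·S=-219.4935
Each (Δ,B) replicates both successor values, so the strategy is self-financing and V0 is arbitrage-free.

(0,0): Delta=1.7988 Bond=-219.4935
(1,0): Delta=1.6259 Bond=-208.8324
(1,1): Delta=1.8721 Bond=-254.2307
(2,0): Delta=0.0000 Bond=0.0000
(2,1): Delta=2.3154 Bond=-362.8235
(2,2): Delta=1.6841 Bond=-220.8491
(3,0): Delta=0.0000 Bond=0.0000
(3,1): Delta=0.0000 Bond=0.0000
(3,2): Delta=3.2973 Bond=-630.3665
(3,3): Delta=1.0000 Bond=0.0000
V0=125.8719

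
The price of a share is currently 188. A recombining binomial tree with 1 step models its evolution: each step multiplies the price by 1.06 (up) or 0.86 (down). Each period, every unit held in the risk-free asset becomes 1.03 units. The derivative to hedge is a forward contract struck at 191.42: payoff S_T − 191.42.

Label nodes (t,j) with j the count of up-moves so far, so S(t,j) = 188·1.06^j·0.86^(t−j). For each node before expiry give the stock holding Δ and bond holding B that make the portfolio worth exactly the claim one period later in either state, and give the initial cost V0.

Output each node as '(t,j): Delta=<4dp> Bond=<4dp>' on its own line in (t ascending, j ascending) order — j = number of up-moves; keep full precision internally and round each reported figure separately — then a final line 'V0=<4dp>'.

(0,0): Delta=1.0000 Bond=-185.8447
V0=2.1553

Under the risk-neutral measure, an up-move has probability p* = (R−d)/(u−d) = 0.8500 and values discount at R = 1.03.
Terminal payoffs: V(1,0)=-29.7400, V(1,1)=7.8600
(0,0): S=188.0000. Δ = (V_up−V_dn)/(S_up−S_dn) = (7.8600−-29.7400)/(199.2800−161.6800) = 1.0000. V = [p*·7.8600 + (1−p*)·-29.7400]/1.03 = 2.1553. B = V − Δ·S = -185.8447.
Check: Δ(0,0)·S0 + B(0,0) = 2.1553 = V0.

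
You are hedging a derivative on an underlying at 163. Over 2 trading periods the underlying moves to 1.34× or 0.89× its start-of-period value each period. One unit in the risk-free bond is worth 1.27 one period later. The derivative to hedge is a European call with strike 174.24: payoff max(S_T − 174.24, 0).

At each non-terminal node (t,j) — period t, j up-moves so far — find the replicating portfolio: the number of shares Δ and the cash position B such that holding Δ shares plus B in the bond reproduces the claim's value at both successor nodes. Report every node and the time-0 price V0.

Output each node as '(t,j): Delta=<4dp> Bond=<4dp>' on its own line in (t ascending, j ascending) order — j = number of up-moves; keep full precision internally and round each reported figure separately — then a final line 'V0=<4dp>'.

Under the risk-neutral measure, an up-move has probability p* = (R−d)/(u−d) = 0.8444 and values discount at R = 1.27.
Payoff layer (t=2): V(2,0)=0.0000, V(2,1)=20.1538, V(2,2)=118.4428
Node (1,0) S=145.0700: V=(p*·20.1538+(1−p*)·0.0000)/1.27=13.4006; Δ=(20.1538−0.0000)/(194.3938−129.1123)=0.3087; B=V−Δ·S=-31.3856
Node (1,1) S=218.4200: V=(p*·118.4428+(1−p*)·20.1538)/1.27=81.2231; Δ=(118.4428−20.1538)/(292.6828−194.3938)=1.0000; B=V−Δ·S=-137.1969
Node (0,0) S=163.0000: V=(p*·81.2231+(1−p*)·13.4006)/1.27=55.6480; Δ=(81.2231−13.4006)/(218.4200−145.0700)=0.9246; B=V−Δ·S=-95.0688
Self-financing check: at every node Δ·S+B equals the discounted successor values.

(0,0): Delta=0.9246 Bond=-95.0688
(1,0): Delta=0.3087 Bond=-31.3856
(1,1): Delta=1.0000 Bond=-137.1969
V0=55.6480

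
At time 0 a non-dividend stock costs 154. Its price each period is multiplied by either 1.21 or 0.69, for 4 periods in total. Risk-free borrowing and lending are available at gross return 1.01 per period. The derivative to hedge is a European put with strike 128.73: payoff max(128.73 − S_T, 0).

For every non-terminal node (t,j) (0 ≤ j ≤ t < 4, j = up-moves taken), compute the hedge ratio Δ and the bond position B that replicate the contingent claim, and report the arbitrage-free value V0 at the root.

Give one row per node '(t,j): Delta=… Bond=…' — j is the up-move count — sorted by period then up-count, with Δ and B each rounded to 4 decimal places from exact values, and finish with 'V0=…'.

(0,0): Delta=-0.2841 Bond=61.7161
(1,0): Delta=-0.6001 Bond=95.9166
(1,1): Delta=-0.1714 Bond=41.3436
(2,0): Delta=-1.0000 Bond=126.1935
(2,1): Delta=-0.4576 Bond=78.5522
(2,2): Delta=-0.0695 Bond=18.7601
(3,0): Delta=-1.0000 Bond=127.4554
(3,1): Delta=-1.0000 Bond=127.4554
(3,2): Delta=-0.2643 Bond=49.2641
(3,3): Delta=0.0000 Bond=0.0000
V0=17.9666

No-arbitrage ⇒ martingale measure with p* = (R−d)/(u−d) = 0.6154.
At expiry t=4: V(4,0)=93.8226, V(4,1)=67.5156, V(4,2)=21.3831, V(4,3)=0.0000, V(4,4)=0.0000
Node (3,0) S=50.5904: V=(p*·67.5156+(1−p*)·93.8226)/1.01=76.8651; Δ=(67.5156−93.8226)/(61.2144−34.9074)=-1.0000; B=V−Δ·S=127.4554
Node (3,1) S=88.7165: V=(p*·21.3831+(1−p*)·67.5156)/1.01=38.7390; Δ=(21.3831−67.5156)/(107.3469−61.2144)=-1.0000; B=V−Δ·S=127.4554
Node (3,2) S=155.5753: V=(p*·0.0000+(1−p*)·21.3831)/1.01=8.1428; Δ=(0.0000−21.3831)/(188.2461−107.3469)=-0.2643; B=V−Δ·S=49.2641
Node (3,3) S=272.8204: V=(p*·0.0000+(1−p*)·0.0000)/1.01=0.0000; Δ=(0.0000−0.0000)/(330.1127−188.2461)=0.0000; B=V−Δ·S=0.0000
Node (2,0) S=73.3194: V=(p*·38.7390+(1−p*)·76.8651)/1.01=52.8741; Δ=(38.7390−76.8651)/(88.7165−50.5904)=-1.0000; B=V−Δ·S=126.1935
Node (2,1) S=128.5746: V=(p*·8.1428+(1−p*)·38.7390)/1.01=19.7134; Δ=(8.1428−38.7390)/(155.5753−88.7165)=-0.4576; B=V−Δ·S=78.5522
Node (2,2) S=225.4714: V=(p*·0.0000+(1−p*)·8.1428)/1.01=3.1008; Δ=(0.0000−8.1428)/(272.8204−155.5753)=-0.0695; B=V−Δ·S=18.7601
Node (1,0) S=106.2600: V=(p*·19.7134+(1−p*)·52.8741)/1.01=32.1461; Δ=(19.7134−52.8741)/(128.5746−73.3194)=-0.6001; B=V−Δ·S=95.9166
Node (1,1) S=186.3400: V=(p*·3.1008+(1−p*)·19.7134)/1.01=9.3963; Δ=(3.1008−19.7134)/(225.4714−128.5746)=-0.1714; B=V−Δ·S=41.3436
Node (0,0) S=154.0000: V=(p*·9.3963+(1−p*)·32.1461)/1.01=17.9666; Δ=(9.3963−32.1461)/(186.3400−106.2600)=-0.2841; B=V−Δ·S=61.7161
Root portfolio cost Δ·154+B reproduces V0=17.9666.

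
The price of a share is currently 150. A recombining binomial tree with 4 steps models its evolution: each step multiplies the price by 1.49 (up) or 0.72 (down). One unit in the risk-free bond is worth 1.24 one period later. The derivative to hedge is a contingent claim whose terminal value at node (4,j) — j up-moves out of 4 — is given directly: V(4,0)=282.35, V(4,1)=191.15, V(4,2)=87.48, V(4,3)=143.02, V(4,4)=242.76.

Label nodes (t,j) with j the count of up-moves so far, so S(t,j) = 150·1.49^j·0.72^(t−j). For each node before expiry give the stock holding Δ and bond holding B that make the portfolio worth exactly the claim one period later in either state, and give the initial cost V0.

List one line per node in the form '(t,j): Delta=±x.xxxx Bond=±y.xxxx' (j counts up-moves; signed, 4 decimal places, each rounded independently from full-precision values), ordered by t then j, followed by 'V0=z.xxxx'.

(0,0): Delta=0.1368 Bond=44.5066
(1,0): Delta=-0.2326 Bond=95.0884
(1,1): Delta=0.2226 Bond=36.0053
(2,0): Delta=-1.3418 Bond=204.1576
(2,1): Delta=0.0250 Bond=76.4442
(2,2): Delta=0.2686 Bond=29.3594
(3,0): Delta=-2.1155 Bond=296.4741
(3,1): Delta=-1.1620 Bond=232.3292
(3,2): Delta=0.3008 Bond=28.6665
(3,3): Delta=0.2611 Bond=40.1263
V0=65.0291

Under the risk-neutral measure, an up-move has probability p* = (R−d)/(u−d) = 0.6753 and values discount at R = 1.24.
At expiry t=4: V(4,0)=282.3500, V(4,1)=191.1500, V(4,2)=87.4800, V(4,3)=143.0200, V(4,4)=242.7600
  t=3,j=0: stock 55.9872 → up 83.4209 (V=191.1500), down 40.3108 (V=282.3500). Price 178.0326; hedge Δ=-2.1155, bond B=296.4741.
  t=3,j=1: stock 115.8624 → up 172.6350 (V=87.4800), down 83.4209 (V=191.1500). Price 97.6928; hedge Δ=-1.1620, bond B=232.3292.
  t=3,j=2: stock 239.7708 → up 357.2585 (V=143.0200), down 172.6350 (V=87.4800). Price 100.7964; hedge Δ=0.3008, bond B=28.6665.
  t=3,j=3: stock 496.1923 → up 739.3266 (V=242.7600), down 357.2585 (V=143.0200). Price 169.6588; hedge Δ=0.2611, bond B=40.1263.
  t=2,j=0: stock 77.7600 → up 115.8624 (V=97.6928), down 55.9872 (V=178.0326). Price 99.8203; hedge Δ=-1.3418, bond B=204.1576.
  t=2,j=1: stock 160.9200 → up 239.7708 (V=100.7964), down 115.8624 (V=97.6928). Price 80.4748; hedge Δ=0.0250, bond B=76.4442.
  t=2,j=2: stock 333.0150 → up 496.1923 (V=169.6588), down 239.7708 (V=100.7964). Price 118.7910; hedge Δ=0.2686, bond B=29.3594.
  t=1,j=0: stock 108.0000 → up 160.9200 (V=80.4748), down 77.7600 (V=99.8203). Price 69.9644; hedge Δ=-0.2326, bond B=95.0884.
  t=1,j=1: stock 223.5000 → up 333.0150 (V=118.7910), down 160.9200 (V=80.4748). Price 85.7667; hedge Δ=0.2226, bond B=36.0053.
  t=0,j=0: stock 150.0000 → up 223.5000 (V=85.7667), down 108.0000 (V=69.9644). Price 65.0291; hedge Δ=0.1368, bond B=44.5066.
Each (Δ,B) replicates both successor values, so the strategy is self-financing and V0 is arbitrage-free.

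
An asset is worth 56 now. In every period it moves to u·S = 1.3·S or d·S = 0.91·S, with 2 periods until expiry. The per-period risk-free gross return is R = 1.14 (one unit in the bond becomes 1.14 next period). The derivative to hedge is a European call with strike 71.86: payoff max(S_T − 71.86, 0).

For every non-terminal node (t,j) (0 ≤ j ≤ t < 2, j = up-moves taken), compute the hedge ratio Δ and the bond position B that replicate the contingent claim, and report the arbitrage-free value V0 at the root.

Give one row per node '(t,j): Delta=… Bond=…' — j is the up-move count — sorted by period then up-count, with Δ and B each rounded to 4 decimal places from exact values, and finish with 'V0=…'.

(0,0): Delta=0.5396 Bond=-24.1204
(1,0): Delta=0.0000 Bond=0.0000
(1,1): Delta=0.8023 Bond=-46.6257
V0=6.0964

No-arbitrage ⇒ martingale measure with p* = (R−d)/(u−d) = 0.5897.
At expiry t=2: V(2,0)=0.0000, V(2,1)=0.0000, V(2,2)=22.7800
Node (1,0) S=50.9600: V=(p*·0.0000+(1−p*)·0.0000)/1.14=0.0000; Δ=(0.0000−0.0000)/(66.2480−46.3736)=0.0000; B=V−Δ·S=0.0000
Node (1,1) S=72.8000: V=(p*·22.7800+(1−p*)·0.0000)/1.14=11.7845; Δ=(22.7800−0.0000)/(94.6400−66.2480)=0.8023; B=V−Δ·S=-46.6257
Node (0,0) S=56.0000: V=(p*·11.7845+(1−p*)·0.0000)/1.14=6.0964; Δ=(11.7845−0.0000)/(72.8000−50.9600)=0.5396; B=V−Δ·S=-24.1204
Check: Δ(0,0)·S0 + B(0,0) = 6.0964 = V0.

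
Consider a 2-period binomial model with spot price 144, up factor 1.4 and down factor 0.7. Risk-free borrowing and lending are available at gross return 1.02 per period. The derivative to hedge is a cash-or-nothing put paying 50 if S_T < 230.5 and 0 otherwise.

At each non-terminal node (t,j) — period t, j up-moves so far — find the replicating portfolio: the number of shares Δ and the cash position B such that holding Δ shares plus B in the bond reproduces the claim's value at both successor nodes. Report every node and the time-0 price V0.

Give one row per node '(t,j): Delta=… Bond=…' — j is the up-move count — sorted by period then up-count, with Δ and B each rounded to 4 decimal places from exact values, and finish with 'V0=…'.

(0,0): Delta=-0.2223 Bond=70.0280
(1,0): Delta=0.0000 Bond=49.0196
(1,1): Delta=-0.3543 Bond=98.0392
V0=38.0152

The replicating-portfolio and risk-neutral prices coincide; use p* = (1.02−0.7)/(1.4−0.7) = 0.4571 for the latter.
Terminal payoffs: V(2,0)=50.0000, V(2,1)=50.0000, V(2,2)=0.0000
(1,0): S=100.8000. Δ = (V_up−V_dn)/(S_up−S_dn) = (50.0000−50.0000)/(141.1200−70.5600) = 0.0000. V = [p*·50.0000 + (1−p*)·50.0000]/1.02 = 49.0196. B = V − Δ·S = 49.0196.
(1,1): S=201.6000. Δ = (V_up−V_dn)/(S_up−S_dn) = (0.0000−50.0000)/(282.2400−141.1200) = -0.3543. V = [p*·0.0000 + (1−p*)·50.0000]/1.02 = 26.6106. B = V − Δ·S = 98.0392.
(0,0): S=144.0000. Δ = (V_up−V_dn)/(S_up−S_dn) = (26.6106−49.0196)/(201.6000−100.8000) = -0.2223. V = [p*·26.6106 + (1−p*)·49.0196]/1.02 = 38.0152. B = V − Δ·S = 70.0280.
The time-0 hedge costs 38.0152, which is the no-arbitrage price.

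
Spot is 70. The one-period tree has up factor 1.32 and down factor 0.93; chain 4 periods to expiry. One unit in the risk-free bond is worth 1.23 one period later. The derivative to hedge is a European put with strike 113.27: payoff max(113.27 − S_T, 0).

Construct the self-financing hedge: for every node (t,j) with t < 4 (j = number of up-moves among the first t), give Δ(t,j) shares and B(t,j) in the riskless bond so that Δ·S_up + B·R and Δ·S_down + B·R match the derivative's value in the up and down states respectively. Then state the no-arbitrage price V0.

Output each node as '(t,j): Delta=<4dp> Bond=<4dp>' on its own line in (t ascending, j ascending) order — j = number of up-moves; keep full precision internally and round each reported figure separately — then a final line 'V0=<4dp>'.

(0,0): Delta=-0.1434 Bond=11.4027
(1,0): Delta=-0.4384 Bond=33.2250
(1,1): Delta=-0.0811 Bond=8.2654
(2,0): Delta=-1.0000 Bond=74.8695
(2,1): Delta=-0.3197 Bond=30.6660
(2,2): Delta=-0.0307 Bond=4.0165
(3,0): Delta=-1.0000 Bond=92.0894
(3,1): Delta=-1.0000 Bond=92.0894
(3,2): Delta=-0.1759 Bond=21.4080
(3,3): Delta=0.0000 Bond=0.0000
V0=1.3616

Risk-neutral probability p* = (R−d)/(u−d) = (1.23−0.93)/(1.32−0.93) = 0.7692.
Terminal values V(4,·): V(4,0)=60.9064, V(4,1)=38.9474, V(4,2)=7.7799, V(4,3)=0.0000, V(4,4)=0.0000
  t=3,j=0: stock 56.3050 → up 74.3226 (V=38.9474), down 52.3636 (V=60.9064). Price 35.7844; hedge Δ=-1.0000, bond B=92.0894.
  t=3,j=1: stock 79.9168 → up 105.4901 (V=7.7799), down 74.3226 (V=38.9474). Price 12.1727; hedge Δ=-1.0000, bond B=92.0894.
  t=3,j=2: stock 113.4302 → up 149.7279 (V=0.0000), down 105.4901 (V=7.7799). Price 1.4596; hedge Δ=-0.1759, bond B=21.4080.
  t=3,j=3: stock 160.9978 → up 212.5170 (V=0.0000), down 149.7279 (V=0.0000). Price 0.0000; hedge Δ=0.0000, bond B=0.0000.
  t=2,j=0: stock 60.5430 → up 79.9168 (V=12.1727), down 56.3050 (V=35.7844). Price 14.3265; hedge Δ=-1.0000, bond B=74.8695.
  t=2,j=1: stock 85.9320 → up 113.4302 (V=1.4596), down 79.9168 (V=12.1727). Price 3.1966; hedge Δ=-0.3197, bond B=30.6660.
  t=2,j=2: stock 121.9680 → up 160.9978 (V=0.0000), down 113.4302 (V=1.4596). Price 0.2739; hedge Δ=-0.0307, bond B=4.0165.
  t=1,j=0: stock 65.1000 → up 85.9320 (V=3.1966), down 60.5430 (V=14.3265). Price 4.6870; hedge Δ=-0.4384, bond B=33.2250.
  t=1,j=1: stock 92.4000 → up 121.9680 (V=0.2739), down 85.9320 (V=3.1966). Price 0.7710; hedge Δ=-0.0811, bond B=8.2654.
  t=0,j=0: stock 70.0000 → up 92.4000 (V=0.7710), down 65.1000 (V=4.6870). Price 1.3616; hedge Δ=-0.1434, bond B=11.4027.
Check: Δ(0,0)·S0 + B(0,0) = 1.3616 = V0.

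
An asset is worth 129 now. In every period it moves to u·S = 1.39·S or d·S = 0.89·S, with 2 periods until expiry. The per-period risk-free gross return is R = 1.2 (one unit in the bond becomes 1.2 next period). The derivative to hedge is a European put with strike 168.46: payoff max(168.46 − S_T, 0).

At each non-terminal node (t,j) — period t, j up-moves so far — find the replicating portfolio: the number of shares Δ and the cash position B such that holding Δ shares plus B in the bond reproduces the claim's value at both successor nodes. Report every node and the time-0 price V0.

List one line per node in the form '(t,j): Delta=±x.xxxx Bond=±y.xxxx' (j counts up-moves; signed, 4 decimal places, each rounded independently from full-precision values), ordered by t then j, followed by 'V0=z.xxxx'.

(0,0): Delta=-0.3529 Bond=55.0765
(1,0): Delta=-1.0000 Bond=140.3833
(1,1): Delta=-0.0990 Bond=20.5583
V0=9.5501

Since d<R<u, set p* = (R−d)/(u−d) = 0.6200; price each node as the discounted p*-expectation of its children.
At expiry t=2: V(2,0)=66.2791, V(2,1)=8.8741, V(2,2)=0.0000
Node (1,0) S=114.8100: V=(p*·8.8741+(1−p*)·66.2791)/1.2=25.5733; Δ=(8.8741−66.2791)/(159.5859−102.1809)=-1.0000; B=V−Δ·S=140.3833
Node (1,1) S=179.3100: V=(p*·0.0000+(1−p*)·8.8741)/1.2=2.8101; Δ=(0.0000−8.8741)/(249.2409−159.5859)=-0.0990; B=V−Δ·S=20.5583
Node (0,0) S=129.0000: V=(p*·2.8101+(1−p*)·25.5733)/1.2=9.5501; Δ=(2.8101−25.5733)/(179.3100−114.8100)=-0.3529; B=V−Δ·S=55.0765
Each (Δ,B) replicates both successor values, so the strategy is self-financing and V0 is arbitrage-free.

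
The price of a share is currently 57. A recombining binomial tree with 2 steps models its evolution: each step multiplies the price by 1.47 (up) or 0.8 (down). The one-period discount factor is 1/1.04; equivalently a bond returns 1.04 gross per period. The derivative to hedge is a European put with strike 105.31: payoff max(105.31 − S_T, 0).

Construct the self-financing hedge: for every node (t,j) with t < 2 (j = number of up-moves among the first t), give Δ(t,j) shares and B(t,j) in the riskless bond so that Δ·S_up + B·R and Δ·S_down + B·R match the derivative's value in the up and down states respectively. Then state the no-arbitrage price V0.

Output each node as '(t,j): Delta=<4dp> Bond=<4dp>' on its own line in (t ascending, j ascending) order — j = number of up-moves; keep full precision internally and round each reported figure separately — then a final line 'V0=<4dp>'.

Under the risk-neutral measure, an up-move has probability p* = (R−d)/(u−d) = 0.3582 and values discount at R = 1.04.
At expiry t=2: V(2,0)=68.8300, V(2,1)=38.2780, V(2,2)=0.0000
  t=1,j=0: stock 45.6000 → up 67.0320 (V=38.2780), down 36.4800 (V=68.8300). Price 55.6596; hedge Δ=-1.0000, bond B=101.2596.
  t=1,j=1: stock 83.7900 → up 123.1713 (V=0.0000), down 67.0320 (V=38.2780). Price 23.6216; hedge Δ=-0.6818, bond B=80.7530.
  t=0,j=0: stock 57.0000 → up 83.7900 (V=23.6216), down 45.6000 (V=55.6596). Price 42.4840; hedge Δ=-0.8389, bond B=90.3019.
The time-0 hedge costs 42.4840, which is the no-arbitrage price.

(0,0): Delta=-0.8389 Bond=90.3019
(1,0): Delta=-1.0000 Bond=101.2596
(1,1): Delta=-0.6818 Bond=80.7530
V0=42.4840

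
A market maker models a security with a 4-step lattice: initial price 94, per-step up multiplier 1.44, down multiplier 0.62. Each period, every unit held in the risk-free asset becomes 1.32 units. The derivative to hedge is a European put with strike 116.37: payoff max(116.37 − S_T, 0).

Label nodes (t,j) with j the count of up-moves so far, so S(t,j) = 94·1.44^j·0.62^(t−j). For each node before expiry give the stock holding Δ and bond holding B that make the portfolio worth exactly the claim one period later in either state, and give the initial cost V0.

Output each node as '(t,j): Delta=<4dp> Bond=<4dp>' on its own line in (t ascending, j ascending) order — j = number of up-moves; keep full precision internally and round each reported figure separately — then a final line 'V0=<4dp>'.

Risk-neutral probability p* = (R−d)/(u−d) = (1.32−0.62)/(1.44−0.62) = 0.8537.
Terminal values V(4,·): V(4,0)=102.4802, V(4,1)=84.1099, V(4,2)=41.4434, V(4,3)=0.0000, V(4,4)=0.0000
(3,0): S=22.4028. Δ = (V_up−V_dn)/(S_up−S_dn) = (84.1099−102.4802)/(32.2601−13.8898) = -1.0000. V = [p*·84.1099 + (1−p*)·102.4802]/1.32 = 65.7563. B = V − Δ·S = 88.1591.
(3,1): S=52.0324. Δ = (V_up−V_dn)/(S_up−S_dn) = (41.4434−84.1099)/(74.9266−32.2601) = -1.0000. V = [p*·41.4434 + (1−p*)·84.1099]/1.32 = 36.1267. B = V − Δ·S = 88.1591.
(3,2): S=120.8494. Δ = (V_up−V_dn)/(S_up−S_dn) = (0.0000−41.4434)/(174.0231−74.9266) = -0.4182. V = [p*·0.0000 + (1−p*)·41.4434]/1.32 = 4.5946. B = V − Δ·S = 55.1353.
(3,3): S=280.6825. Δ = (V_up−V_dn)/(S_up−S_dn) = (0.0000−0.0000)/(404.1828−174.0231) = 0.0000. V = [p*·0.0000 + (1−p*)·0.0000]/1.32 = 0.0000. B = V − Δ·S = 0.0000.
(2,0): S=36.1336. Δ = (V_up−V_dn)/(S_up−S_dn) = (36.1267−65.7563)/(52.0324−22.4028) = -1.0000. V = [p*·36.1267 + (1−p*)·65.7563]/1.32 = 30.6536. B = V − Δ·S = 66.7872.
(2,1): S=83.9232. Δ = (V_up−V_dn)/(S_up−S_dn) = (4.5946−36.1267)/(120.8494−52.0324) = -0.4582. V = [p*·4.5946 + (1−p*)·36.1267]/1.32 = 6.9766. B = V − Δ·S = 45.4303.
(2,2): S=194.9184. Δ = (V_up−V_dn)/(S_up−S_dn) = (0.0000−4.5946)/(280.6825−120.8494) = -0.0287. V = [p*·0.0000 + (1−p*)·4.5946]/1.32 = 0.5094. B = V − Δ·S = 6.1126.
(1,0): S=58.2800. Δ = (V_up−V_dn)/(S_up−S_dn) = (6.9766−30.6536)/(83.9232−36.1336) = -0.4954. V = [p*·6.9766 + (1−p*)·30.6536]/1.32 = 7.9102. B = V − Δ·S = 36.7846.
(1,1): S=135.3600. Δ = (V_up−V_dn)/(S_up−S_dn) = (0.5094−6.9766)/(194.9184−83.9232) = -0.0583. V = [p*·0.5094 + (1−p*)·6.9766]/1.32 = 1.1029. B = V − Δ·S = 8.9897.
(0,0): S=94.0000. Δ = (V_up−V_dn)/(S_up−S_dn) = (1.1029−7.9102)/(135.3600−58.2800) = -0.0883. V = [p*·1.1029 + (1−p*)·7.9102]/1.32 = 1.5902. B = V − Δ·S = 9.8918.
Check: Δ(0,0)·S0 + B(0,0) = 1.5902 = V0.

(0,0): Delta=-0.0883 Bond=9.8918
(1,0): Delta=-0.4954 Bond=36.7846
(1,1): Delta=-0.0583 Bond=8.9897
(2,0): Delta=-1.0000 Bond=66.7872
(2,1): Delta=-0.4582 Bond=45.4303
(2,2): Delta=-0.0287 Bond=6.1126
(3,0): Delta=-1.0000 Bond=88.1591
(3,1): Delta=-1.0000 Bond=88.1591
(3,2): Delta=-0.4182 Bond=55.1353
(3,3): Delta=0.0000 Bond=0.0000
V0=1.5902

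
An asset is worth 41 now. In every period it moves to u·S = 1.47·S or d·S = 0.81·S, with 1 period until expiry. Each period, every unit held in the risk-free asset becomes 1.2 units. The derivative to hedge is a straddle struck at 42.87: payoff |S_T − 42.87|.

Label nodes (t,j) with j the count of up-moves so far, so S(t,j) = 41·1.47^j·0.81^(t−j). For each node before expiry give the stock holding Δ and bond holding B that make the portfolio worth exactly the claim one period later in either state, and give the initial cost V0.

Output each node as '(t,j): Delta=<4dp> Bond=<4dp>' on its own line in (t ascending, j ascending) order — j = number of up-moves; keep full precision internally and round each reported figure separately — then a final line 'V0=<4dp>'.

(0,0): Delta=0.2860 Bond=0.1341
V0=11.8614

No-arbitrage ⇒ martingale measure with p* = (R−d)/(u−d) = 0.5909.
At expiry t=1: V(1,0)=9.6600, V(1,1)=17.4000
(0,0): S=41.0000. Δ = (V_up−V_dn)/(S_up−S_dn) = (17.4000−9.6600)/(60.2700−33.2100) = 0.2860. V = [p*·17.4000 + (1−p*)·9.6600]/1.2 = 11.8614. B = V − Δ·S = 0.1341.
Self-financing check: at every node Δ·S+B equals the discounted successor values.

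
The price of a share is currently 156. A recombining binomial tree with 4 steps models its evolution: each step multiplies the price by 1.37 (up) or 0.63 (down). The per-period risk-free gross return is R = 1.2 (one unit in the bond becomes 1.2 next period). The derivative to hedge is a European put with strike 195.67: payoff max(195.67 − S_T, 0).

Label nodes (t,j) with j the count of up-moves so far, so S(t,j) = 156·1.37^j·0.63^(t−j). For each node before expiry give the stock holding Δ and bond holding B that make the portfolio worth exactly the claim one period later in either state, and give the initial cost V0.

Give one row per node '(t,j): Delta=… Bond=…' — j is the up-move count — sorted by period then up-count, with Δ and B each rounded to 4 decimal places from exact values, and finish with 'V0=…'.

The replicating-portfolio and risk-neutral prices coincide; use p* = (1.2−0.63)/(1.37−0.63) = 0.7703 for the latter.
Terminal payoffs: V(4,0)=171.0954, V(4,1)=142.2300, V(4,2)=79.4591, V(4,3)=0.0000, V(4,4)=0.0000
  t=3,j=0: stock 39.0073 → up 53.4400 (V=142.2300), down 24.5746 (V=171.0954). Price 124.0510; hedge Δ=-1.0000, bond B=163.0583.
  t=3,j=1: stock 84.8255 → up 116.2109 (V=79.4591), down 53.4400 (V=142.2300). Price 78.2329; hedge Δ=-1.0000, bond B=163.0583.
  t=3,j=2: stock 184.4617 → up 252.7126 (V=0.0000), down 116.2109 (V=79.4591). Price 15.2118; hedge Δ=-0.5821, bond B=122.5889.
  t=3,j=3: stock 401.1311 → up 549.5496 (V=0.0000), down 252.7126 (V=0.0000). Price 0.0000; hedge Δ=0.0000, bond B=0.0000.
  t=2,j=0: stock 61.9164 → up 84.8255 (V=78.2329), down 39.0073 (V=124.0510). Price 73.9655; hedge Δ=-1.0000, bond B=135.8819.
  t=2,j=1: stock 134.6436 → up 184.4617 (V=15.2118), down 84.8255 (V=78.2329). Price 24.7413; hedge Δ=-0.6325, bond B=109.9050.
  t=2,j=2: stock 292.7964 → up 401.1311 (V=0.0000), down 184.4617 (V=15.2118). Price 2.9122; hedge Δ=-0.0702, bond B=23.4686.
  t=1,j=0: stock 98.2800 → up 134.6436 (V=24.7413), down 61.9164 (V=73.9655). Price 30.0413; hedge Δ=-0.6768, bond B=96.5605.
  t=1,j=1: stock 213.7200 → up 292.7964 (V=2.9122), down 134.6436 (V=24.7413). Price 6.6058; hedge Δ=-0.1380, bond B=36.1047.
  t=0,j=0: stock 156.0000 → up 213.7200 (V=6.6058), down 98.2800 (V=30.0413). Price 9.9914; hedge Δ=-0.2030, bond B=41.6610.
Check: Δ(0,0)·S0 + B(0,0) = 9.9914 = V0.

(0,0): Delta=-0.2030 Bond=41.6610
(1,0): Delta=-0.6768 Bond=96.5605
(1,1): Delta=-0.1380 Bond=36.1047
(2,0): Delta=-1.0000 Bond=135.8819
(2,1): Delta=-0.6325 Bond=109.9050
(2,2): Delta=-0.0702 Bond=23.4686
(3,0): Delta=-1.0000 Bond=163.0583
(3,1): Delta=-1.0000 Bond=163.0583
(3,2): Delta=-0.5821 Bond=122.5889
(3,3): Delta=0.0000 Bond=0.0000
V0=9.9914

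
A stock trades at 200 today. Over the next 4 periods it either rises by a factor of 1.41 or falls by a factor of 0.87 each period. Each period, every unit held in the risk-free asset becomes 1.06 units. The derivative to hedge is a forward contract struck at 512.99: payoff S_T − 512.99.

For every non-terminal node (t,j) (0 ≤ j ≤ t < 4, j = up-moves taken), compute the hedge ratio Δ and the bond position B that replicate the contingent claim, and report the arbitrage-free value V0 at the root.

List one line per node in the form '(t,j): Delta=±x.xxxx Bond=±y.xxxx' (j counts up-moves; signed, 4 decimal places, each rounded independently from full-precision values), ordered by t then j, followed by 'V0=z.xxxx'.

The replicating-portfolio and risk-neutral prices coincide; use p* = (1.06−0.87)/(1.41−0.87) = 0.3519 for the latter.
Payoff layer (t=4): V(4,0)=-398.4105, V(4,1)=-327.2922, V(4,2)=-212.0314, V(4,3)=-25.2295, V(4,4)=277.5183
Node (3,0) S=131.7006: V=(p*·-327.2922+(1−p*)·-398.4105)/1.06=-352.2522; Δ=(-327.2922−-398.4105)/(185.6978−114.5795)=1.0000; B=V−Δ·S=-483.9528
Node (3,1) S=213.4458: V=(p*·-212.0314+(1−p*)·-327.2922)/1.06=-270.5070; Δ=(-212.0314−-327.2922)/(300.9586−185.6978)=1.0000; B=V−Δ·S=-483.9528
Node (3,2) S=345.9294: V=(p*·-25.2295+(1−p*)·-212.0314)/1.06=-138.0234; Δ=(-25.2295−-212.0314)/(487.7605−300.9586)=1.0000; B=V−Δ·S=-483.9528
Node (3,3) S=560.6442: V=(p*·277.5183+(1−p*)·-25.2295)/1.06=76.6914; Δ=(277.5183−-25.2295)/(790.5083−487.7605)=1.0000; B=V−Δ·S=-483.9528
Node (2,0) S=151.3800: V=(p*·-270.5070+(1−p*)·-352.2522)/1.06=-305.1793; Δ=(-270.5070−-352.2522)/(213.4458−131.7006)=1.0000; B=V−Δ·S=-456.5593
Node (2,1) S=245.3400: V=(p*·-138.0234+(1−p*)·-270.5070)/1.06=-211.2193; Δ=(-138.0234−-270.5070)/(345.9294−213.4458)=1.0000; B=V−Δ·S=-456.5593
Node (2,2) S=397.6200: V=(p*·76.6914+(1−p*)·-138.0234)/1.06=-58.9393; Δ=(76.6914−-138.0234)/(560.6442−345.9294)=1.0000; B=V−Δ·S=-456.5593
Node (1,0) S=174.0000: V=(p*·-211.2193+(1−p*)·-305.1793)/1.06=-256.7163; Δ=(-211.2193−-305.1793)/(245.3400−151.3800)=1.0000; B=V−Δ·S=-430.7163
Node (1,1) S=282.0000: V=(p*·-58.9393+(1−p*)·-211.2193)/1.06=-148.7163; Δ=(-58.9393−-211.2193)/(397.6200−245.3400)=1.0000; B=V−Δ·S=-430.7163
Node (0,0) S=200.0000: V=(p*·-148.7163+(1−p*)·-256.7163)/1.06=-206.3361; Δ=(-148.7163−-256.7163)/(282.0000−174.0000)=1.0000; B=V−Δ·S=-406.3361
Check: Δ(0,0)·S0 + B(0,0) = -206.3361 = V0.

(0,0): Delta=1.0000 Bond=-406.3361
(1,0): Delta=1.0000 Bond=-430.7163
(1,1): Delta=1.0000 Bond=-430.7163
(2,0): Delta=1.0000 Bond=-456.5593
(2,1): Delta=1.0000 Bond=-456.5593
(2,2): Delta=1.0000 Bond=-456.5593
(3,0): Delta=1.0000 Bond=-483.9528
(3,1): Delta=1.0000 Bond=-483.9528
(3,2): Delta=1.0000 Bond=-483.9528
(3,3): Delta=1.0000 Bond=-483.9528
V0=-206.3361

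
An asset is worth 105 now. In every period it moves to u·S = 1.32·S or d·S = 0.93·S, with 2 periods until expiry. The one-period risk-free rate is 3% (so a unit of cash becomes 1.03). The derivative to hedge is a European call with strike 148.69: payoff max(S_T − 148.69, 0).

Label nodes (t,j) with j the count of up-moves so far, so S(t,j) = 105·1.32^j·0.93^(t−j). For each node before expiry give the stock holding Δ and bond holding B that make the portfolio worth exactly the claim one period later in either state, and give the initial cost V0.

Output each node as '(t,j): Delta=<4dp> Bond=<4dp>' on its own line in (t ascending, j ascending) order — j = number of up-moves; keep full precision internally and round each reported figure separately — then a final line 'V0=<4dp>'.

(0,0): Delta=0.2083 Bond=-19.7466
(1,0): Delta=0.0000 Bond=0.0000
(1,1): Delta=0.6338 Bond=-79.3220
V0=2.1233

No-arbitrage ⇒ martingale measure with p* = (R−d)/(u−d) = 0.2564.
Terminal values V(2,·): V(2,0)=0.0000, V(2,1)=0.0000, V(2,2)=34.2620
(1,0): S=97.6500. Δ = (V_up−V_dn)/(S_up−S_dn) = (0.0000−0.0000)/(128.8980−90.8145) = 0.0000. V = [p*·0.0000 + (1−p*)·0.0000]/1.03 = 0.0000. B = V − Δ·S = 0.0000.
(1,1): S=138.6000. Δ = (V_up−V_dn)/(S_up−S_dn) = (34.2620−0.0000)/(182.9520−128.8980) = 0.6338. V = [p*·34.2620 + (1−p*)·0.0000]/1.03 = 8.5293. B = V − Δ·S = -79.3220.
(0,0): S=105.0000. Δ = (V_up−V_dn)/(S_up−S_dn) = (8.5293−0.0000)/(138.6000−97.6500) = 0.2083. V = [p*·8.5293 + (1−p*)·0.0000]/1.03 = 2.1233. B = V − Δ·S = -19.7466.
Root portfolio cost Δ·105+B reproduces V0=2.1233.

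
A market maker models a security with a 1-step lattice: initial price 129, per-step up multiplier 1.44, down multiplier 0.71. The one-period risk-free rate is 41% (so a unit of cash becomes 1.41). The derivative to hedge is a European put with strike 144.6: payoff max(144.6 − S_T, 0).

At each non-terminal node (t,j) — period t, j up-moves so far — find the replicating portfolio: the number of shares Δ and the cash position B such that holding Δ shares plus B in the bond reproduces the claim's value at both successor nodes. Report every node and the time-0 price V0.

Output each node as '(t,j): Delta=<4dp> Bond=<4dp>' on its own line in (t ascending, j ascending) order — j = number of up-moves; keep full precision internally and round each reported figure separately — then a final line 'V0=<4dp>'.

Since d<R<u, set p* = (R−d)/(u−d) = 0.9589; price each node as the discounted p*-expectation of its children.
At expiry t=1: V(1,0)=53.0100, V(1,1)=0.0000
Node (0,0) S=129.0000: V=(p*·0.0000+(1−p*)·53.0100)/1.41=1.5450; Δ=(0.0000−53.0100)/(185.7600−91.5900)=-0.5629; B=V−Δ·S=74.1615
The time-0 hedge costs 1.5450, which is the no-arbitrage price.

(0,0): Delta=-0.5629 Bond=74.1615
V0=1.5450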